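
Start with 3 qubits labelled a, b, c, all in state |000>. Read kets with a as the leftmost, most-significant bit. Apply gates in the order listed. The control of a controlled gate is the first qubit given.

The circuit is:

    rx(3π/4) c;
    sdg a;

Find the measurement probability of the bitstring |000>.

The probability of measuring |000> is 1/2 - sqrt(2)/4.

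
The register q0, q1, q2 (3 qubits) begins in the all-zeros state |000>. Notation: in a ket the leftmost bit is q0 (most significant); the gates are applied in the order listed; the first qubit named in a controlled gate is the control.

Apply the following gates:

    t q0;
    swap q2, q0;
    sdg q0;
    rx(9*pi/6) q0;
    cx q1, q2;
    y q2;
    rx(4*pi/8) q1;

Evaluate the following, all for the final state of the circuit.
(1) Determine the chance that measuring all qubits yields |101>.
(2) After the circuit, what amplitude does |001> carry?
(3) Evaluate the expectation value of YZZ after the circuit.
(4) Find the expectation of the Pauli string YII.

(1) The probability of measuring |101> is 1/4.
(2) The amplitude on |001> is -I/2.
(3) The observable YZZ averages to 0.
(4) The expectation value of YII is 1.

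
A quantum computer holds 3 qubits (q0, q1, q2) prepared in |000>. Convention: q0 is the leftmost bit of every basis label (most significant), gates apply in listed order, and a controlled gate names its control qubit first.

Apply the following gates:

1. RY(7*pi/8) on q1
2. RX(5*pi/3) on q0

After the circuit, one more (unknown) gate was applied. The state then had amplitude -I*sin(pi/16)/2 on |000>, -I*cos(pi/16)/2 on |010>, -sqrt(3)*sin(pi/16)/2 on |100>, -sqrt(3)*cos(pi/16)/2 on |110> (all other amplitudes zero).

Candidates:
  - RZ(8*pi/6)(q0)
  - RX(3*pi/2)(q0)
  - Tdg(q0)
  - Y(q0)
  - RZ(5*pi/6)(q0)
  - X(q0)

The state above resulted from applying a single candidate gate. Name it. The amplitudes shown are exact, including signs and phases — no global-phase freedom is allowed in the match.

The applied gate was X(q0).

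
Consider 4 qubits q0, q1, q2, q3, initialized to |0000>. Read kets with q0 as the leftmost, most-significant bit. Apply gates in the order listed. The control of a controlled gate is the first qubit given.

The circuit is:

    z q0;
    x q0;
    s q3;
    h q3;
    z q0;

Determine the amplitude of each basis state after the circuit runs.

After the circuit, the state carries amplitude -sqrt(2)/2 on |1000>, -sqrt(2)/2 on |1001>, and 0 on every other basis state.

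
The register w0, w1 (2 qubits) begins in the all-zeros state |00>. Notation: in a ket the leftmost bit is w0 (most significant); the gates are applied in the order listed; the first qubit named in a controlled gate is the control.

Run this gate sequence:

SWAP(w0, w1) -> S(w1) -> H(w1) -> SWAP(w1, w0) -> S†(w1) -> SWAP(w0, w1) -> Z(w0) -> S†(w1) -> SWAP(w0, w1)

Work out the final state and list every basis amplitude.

The final amplitudes are sqrt(2)/2 on |00>, 0 on |01>, -sqrt(2)*I/2 on |10>, 0 on |11>.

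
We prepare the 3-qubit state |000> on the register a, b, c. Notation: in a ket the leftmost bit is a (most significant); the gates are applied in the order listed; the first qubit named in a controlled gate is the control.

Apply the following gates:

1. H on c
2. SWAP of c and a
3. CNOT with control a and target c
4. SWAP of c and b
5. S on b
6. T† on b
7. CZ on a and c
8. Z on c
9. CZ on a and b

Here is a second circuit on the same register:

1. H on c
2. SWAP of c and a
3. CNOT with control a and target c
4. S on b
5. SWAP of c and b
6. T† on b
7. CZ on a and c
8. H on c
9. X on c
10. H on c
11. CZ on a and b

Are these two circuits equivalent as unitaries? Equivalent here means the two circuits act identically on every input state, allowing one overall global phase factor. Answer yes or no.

No: there is an input state on which the two circuits produce genuinely different outputs (not merely differing by a phase).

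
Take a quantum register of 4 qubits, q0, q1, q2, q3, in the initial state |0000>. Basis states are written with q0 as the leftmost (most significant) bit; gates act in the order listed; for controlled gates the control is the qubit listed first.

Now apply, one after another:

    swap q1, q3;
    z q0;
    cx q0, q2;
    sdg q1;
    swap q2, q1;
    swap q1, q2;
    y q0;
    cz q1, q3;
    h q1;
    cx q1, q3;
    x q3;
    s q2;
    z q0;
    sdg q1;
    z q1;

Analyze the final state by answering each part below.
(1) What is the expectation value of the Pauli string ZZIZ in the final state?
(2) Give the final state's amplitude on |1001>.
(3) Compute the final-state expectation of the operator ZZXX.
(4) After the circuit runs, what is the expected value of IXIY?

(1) The observable ZZIZ averages to 1.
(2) The final state's coefficient on |1001> equals -sqrt(2)*I/2.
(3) The observable ZZXX averages to 0.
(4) The expectation value of IXIY is -1.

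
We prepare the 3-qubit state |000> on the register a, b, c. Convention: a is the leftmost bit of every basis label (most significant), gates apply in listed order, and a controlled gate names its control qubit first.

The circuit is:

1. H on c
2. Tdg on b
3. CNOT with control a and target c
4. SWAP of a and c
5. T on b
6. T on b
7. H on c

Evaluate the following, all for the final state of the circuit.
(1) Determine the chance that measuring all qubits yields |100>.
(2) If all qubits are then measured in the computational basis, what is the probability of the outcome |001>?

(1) The probability of measuring |100> is 1/4.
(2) The probability of measuring |001> is 1/4.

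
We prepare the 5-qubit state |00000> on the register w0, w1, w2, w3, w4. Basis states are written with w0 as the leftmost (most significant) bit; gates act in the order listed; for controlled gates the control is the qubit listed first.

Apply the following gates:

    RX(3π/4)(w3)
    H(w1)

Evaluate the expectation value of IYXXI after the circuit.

The expectation value of IYXXI is 0.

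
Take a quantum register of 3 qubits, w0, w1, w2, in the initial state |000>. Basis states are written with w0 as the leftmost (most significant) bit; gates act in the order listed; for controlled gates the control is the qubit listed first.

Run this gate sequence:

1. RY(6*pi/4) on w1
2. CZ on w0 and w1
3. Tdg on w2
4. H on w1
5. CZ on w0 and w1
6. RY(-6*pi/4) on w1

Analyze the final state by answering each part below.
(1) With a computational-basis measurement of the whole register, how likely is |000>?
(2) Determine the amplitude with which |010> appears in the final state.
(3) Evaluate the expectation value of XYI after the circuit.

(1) The probability of measuring |000> is 1/2.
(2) The amplitude on |010> is sqrt(2)/2.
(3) In the final state, XYI has expectation 0.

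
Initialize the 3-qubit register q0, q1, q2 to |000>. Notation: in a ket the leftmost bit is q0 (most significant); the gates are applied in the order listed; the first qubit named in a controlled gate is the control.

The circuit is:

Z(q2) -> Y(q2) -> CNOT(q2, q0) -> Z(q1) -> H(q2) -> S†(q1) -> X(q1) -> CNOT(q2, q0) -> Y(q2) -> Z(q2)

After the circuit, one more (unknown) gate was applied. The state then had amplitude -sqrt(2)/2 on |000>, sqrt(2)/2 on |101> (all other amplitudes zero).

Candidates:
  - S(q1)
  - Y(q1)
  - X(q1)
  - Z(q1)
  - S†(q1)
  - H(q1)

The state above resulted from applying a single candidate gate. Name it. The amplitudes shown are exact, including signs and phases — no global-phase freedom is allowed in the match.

It was X(q1) that produced the state shown.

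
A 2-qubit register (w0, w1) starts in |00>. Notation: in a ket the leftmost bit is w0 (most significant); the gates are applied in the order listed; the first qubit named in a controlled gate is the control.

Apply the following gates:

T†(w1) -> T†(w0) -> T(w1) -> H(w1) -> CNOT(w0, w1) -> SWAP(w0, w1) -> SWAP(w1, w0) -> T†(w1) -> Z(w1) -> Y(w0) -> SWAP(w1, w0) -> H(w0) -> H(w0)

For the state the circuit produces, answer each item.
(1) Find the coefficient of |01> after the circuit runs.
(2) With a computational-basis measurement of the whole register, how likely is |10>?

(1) |01> carries amplitude sqrt(2)*I/2 in the final state.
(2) The probability of measuring |10> is 0.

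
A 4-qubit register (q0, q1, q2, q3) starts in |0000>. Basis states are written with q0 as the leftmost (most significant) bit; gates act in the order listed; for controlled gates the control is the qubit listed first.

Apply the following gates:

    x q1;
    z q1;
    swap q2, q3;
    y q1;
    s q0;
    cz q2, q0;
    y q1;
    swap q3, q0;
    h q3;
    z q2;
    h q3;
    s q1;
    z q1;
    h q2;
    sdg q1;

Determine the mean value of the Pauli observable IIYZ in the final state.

In the final state, IIYZ has expectation 0.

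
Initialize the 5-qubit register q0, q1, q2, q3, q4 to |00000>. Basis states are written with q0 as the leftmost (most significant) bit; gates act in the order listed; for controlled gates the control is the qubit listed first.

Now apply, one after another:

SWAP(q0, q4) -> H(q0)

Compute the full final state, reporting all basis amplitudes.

The final amplitudes are sqrt(2)/2 on |00000>, sqrt(2)/2 on |10000>, and 0 on every other basis state.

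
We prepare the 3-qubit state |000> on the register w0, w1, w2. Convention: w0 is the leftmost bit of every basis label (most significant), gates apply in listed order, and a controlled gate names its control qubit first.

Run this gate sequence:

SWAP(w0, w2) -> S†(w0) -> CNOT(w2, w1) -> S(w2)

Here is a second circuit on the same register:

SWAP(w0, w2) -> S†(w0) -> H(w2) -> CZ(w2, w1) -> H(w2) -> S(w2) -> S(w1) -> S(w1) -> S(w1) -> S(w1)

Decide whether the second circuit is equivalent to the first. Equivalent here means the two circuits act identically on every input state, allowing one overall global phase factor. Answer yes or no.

No: there is an input state on which the two circuits produce genuinely different outputs (not merely differing by a phase).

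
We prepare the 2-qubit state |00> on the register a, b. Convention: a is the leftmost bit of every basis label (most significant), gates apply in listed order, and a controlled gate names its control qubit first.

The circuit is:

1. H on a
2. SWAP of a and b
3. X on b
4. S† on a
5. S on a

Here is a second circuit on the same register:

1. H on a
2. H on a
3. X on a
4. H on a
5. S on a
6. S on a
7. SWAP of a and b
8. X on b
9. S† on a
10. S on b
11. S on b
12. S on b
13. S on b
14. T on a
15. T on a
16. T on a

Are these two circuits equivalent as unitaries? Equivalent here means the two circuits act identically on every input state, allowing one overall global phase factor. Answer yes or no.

No: there is an input state on which the two circuits produce genuinely different outputs (not merely differing by a phase).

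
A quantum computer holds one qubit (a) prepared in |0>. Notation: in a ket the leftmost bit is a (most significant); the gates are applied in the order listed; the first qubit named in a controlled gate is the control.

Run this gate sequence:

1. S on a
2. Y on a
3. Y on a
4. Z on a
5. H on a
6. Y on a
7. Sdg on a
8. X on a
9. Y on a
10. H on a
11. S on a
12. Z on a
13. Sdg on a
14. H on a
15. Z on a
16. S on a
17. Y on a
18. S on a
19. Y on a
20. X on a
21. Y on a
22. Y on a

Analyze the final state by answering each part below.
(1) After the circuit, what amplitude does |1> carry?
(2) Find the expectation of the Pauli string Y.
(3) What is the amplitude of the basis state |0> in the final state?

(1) |1> carries amplitude -sqrt(2)/2 in the final state.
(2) The observable Y averages to 1.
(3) The final state's coefficient on |0> equals sqrt(2)*I/2.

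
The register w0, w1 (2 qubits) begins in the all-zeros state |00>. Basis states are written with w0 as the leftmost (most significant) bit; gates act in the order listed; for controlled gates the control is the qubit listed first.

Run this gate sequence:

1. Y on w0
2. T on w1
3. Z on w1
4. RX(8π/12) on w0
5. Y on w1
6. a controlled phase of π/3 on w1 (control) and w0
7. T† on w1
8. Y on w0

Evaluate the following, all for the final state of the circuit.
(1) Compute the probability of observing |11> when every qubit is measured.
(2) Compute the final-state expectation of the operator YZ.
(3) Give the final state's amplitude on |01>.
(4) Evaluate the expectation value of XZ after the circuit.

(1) The probability of measuring |11> is 3/4.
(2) The expectation value of YZ is -sqrt(3)/4.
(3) The amplitude on |01> is exp(7*I*pi/12)/2.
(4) The observable XZ averages to -3/4.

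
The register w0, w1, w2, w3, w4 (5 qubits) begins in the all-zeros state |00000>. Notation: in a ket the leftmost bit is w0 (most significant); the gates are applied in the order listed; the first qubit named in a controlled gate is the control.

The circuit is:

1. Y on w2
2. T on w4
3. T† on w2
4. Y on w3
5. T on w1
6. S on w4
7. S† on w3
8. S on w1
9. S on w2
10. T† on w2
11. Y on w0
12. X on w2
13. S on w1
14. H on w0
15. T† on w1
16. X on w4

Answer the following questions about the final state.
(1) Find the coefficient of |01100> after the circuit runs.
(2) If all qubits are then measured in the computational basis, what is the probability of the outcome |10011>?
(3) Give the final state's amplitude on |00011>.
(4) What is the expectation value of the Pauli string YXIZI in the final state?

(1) The amplitude on |01100> is 0.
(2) A full measurement returns |10011> with probability 1/2.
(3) The final state's coefficient on |00011> equals -sqrt(2)/2.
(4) The expectation value of YXIZI is 0.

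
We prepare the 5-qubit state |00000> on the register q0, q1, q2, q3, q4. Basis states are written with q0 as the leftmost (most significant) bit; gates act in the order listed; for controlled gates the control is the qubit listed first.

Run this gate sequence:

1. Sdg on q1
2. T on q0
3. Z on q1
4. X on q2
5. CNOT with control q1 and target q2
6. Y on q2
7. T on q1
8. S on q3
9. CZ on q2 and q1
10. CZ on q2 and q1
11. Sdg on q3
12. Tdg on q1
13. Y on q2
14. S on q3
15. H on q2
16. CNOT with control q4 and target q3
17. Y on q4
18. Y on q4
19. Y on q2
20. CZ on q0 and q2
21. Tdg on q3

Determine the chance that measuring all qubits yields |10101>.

A full measurement returns |10101> with probability 0. Key observation: the block from step 6 through step 13 cancels to the identity and can be dropped.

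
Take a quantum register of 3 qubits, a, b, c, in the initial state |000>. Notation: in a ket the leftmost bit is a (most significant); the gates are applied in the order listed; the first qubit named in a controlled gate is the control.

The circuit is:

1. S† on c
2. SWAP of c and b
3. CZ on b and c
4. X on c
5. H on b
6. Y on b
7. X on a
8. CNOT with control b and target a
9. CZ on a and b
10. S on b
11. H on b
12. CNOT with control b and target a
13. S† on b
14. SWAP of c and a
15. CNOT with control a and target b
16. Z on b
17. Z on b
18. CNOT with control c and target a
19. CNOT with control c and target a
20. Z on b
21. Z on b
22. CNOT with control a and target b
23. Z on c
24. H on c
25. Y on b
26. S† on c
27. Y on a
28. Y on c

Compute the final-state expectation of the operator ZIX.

The observable ZIX averages to -1. Key observation: gates 15-22 undo each other exactly, leaving only the rest of the circuit to track.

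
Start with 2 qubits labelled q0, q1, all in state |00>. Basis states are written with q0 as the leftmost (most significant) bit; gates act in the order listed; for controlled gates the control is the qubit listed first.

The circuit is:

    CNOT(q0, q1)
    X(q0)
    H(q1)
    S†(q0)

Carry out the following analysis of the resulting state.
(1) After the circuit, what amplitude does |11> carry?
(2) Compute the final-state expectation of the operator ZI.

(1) |11> carries amplitude -sqrt(2)*I/2 in the final state.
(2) The observable ZI averages to -1.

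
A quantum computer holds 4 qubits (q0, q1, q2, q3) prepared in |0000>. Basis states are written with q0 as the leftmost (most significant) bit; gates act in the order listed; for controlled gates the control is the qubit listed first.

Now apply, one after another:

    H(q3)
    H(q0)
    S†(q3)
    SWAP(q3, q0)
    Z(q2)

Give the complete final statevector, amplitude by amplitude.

The final amplitudes are 1/2 on |0000>, 1/2 on |0001>, -I/2 on |1000>, -I/2 on |1001>, and 0 on every other basis state.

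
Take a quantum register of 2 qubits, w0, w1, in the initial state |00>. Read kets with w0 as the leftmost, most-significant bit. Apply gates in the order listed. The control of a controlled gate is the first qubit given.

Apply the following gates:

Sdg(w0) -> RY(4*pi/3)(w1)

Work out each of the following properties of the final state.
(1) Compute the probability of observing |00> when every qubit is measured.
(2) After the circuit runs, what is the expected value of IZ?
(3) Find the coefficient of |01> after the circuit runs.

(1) A full measurement returns |00> with probability 1/4.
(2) The observable IZ averages to -1/2.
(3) The final state's coefficient on |01> equals sqrt(3)/2.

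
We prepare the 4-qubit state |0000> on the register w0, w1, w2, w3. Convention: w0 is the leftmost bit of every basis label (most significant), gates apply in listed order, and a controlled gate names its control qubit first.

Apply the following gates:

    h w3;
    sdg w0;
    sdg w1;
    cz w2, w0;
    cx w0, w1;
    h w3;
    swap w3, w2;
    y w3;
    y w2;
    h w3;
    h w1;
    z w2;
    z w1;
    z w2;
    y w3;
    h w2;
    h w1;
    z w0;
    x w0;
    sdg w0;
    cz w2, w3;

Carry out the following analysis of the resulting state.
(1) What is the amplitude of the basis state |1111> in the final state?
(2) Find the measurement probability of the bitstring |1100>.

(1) The final state's coefficient on |1111> equals -1/2.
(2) The probability of measuring |1100> is 1/4.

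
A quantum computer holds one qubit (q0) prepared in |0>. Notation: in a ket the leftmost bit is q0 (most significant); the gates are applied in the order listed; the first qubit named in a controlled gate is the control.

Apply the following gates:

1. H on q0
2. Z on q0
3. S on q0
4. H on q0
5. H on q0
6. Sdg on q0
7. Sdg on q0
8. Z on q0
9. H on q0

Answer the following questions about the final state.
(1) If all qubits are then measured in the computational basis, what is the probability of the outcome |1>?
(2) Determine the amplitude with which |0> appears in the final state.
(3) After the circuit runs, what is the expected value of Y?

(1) A full measurement returns |1> with probability 1/2.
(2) |0> carries amplitude 1/2 - I/2 in the final state.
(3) The observable Y averages to 1.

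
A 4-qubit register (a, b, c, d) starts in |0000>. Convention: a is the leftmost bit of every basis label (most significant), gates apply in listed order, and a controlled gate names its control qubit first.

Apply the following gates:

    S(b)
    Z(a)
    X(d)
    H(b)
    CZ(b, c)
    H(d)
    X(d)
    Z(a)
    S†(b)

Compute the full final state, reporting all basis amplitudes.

The final amplitudes are -1/2 on |0000>, 1/2 on |0001>, I/2 on |0100>, -I/2 on |0101>, and 0 on every other basis state.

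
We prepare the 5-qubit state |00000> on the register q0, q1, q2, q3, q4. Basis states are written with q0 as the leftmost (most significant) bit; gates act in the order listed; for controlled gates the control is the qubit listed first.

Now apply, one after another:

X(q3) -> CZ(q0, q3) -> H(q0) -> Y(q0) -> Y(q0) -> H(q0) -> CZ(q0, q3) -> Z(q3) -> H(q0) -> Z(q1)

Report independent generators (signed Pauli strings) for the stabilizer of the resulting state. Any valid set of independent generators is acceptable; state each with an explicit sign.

The stabilizer group can be generated by +XIIII, +IZIII, +IIZII, -IIIZI, +IIIIZ, among other valid generating sets.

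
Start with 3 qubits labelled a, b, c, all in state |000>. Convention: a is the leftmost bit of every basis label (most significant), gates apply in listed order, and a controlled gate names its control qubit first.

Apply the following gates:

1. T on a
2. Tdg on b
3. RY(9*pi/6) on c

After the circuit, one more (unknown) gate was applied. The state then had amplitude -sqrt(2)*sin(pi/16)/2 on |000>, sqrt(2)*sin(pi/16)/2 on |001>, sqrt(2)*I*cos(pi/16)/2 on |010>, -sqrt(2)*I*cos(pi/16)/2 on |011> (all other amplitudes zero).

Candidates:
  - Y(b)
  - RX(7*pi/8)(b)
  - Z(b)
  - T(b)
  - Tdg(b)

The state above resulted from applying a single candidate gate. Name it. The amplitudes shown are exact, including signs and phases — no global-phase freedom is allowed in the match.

The unique candidate consistent with the amplitudes is RX(7*pi/8)(b).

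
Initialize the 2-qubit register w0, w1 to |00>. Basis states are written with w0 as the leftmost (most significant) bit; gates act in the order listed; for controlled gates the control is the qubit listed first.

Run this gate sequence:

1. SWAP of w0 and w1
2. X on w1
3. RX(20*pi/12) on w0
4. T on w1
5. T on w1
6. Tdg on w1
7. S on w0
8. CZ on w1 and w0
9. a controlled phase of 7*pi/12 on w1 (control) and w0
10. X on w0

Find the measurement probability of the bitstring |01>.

The probability of measuring |01> is 1/4.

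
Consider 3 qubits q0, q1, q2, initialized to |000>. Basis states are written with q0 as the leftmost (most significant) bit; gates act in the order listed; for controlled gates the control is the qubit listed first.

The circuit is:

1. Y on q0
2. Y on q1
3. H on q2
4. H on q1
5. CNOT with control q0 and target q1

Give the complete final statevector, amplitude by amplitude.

After the circuit, the state carries amplitude 0 on |000>, 0 on |001>, 0 on |010>, 0 on |011>, 1/2 on |100>, 1/2 on |101>, -1/2 on |110>, -1/2 on |111>.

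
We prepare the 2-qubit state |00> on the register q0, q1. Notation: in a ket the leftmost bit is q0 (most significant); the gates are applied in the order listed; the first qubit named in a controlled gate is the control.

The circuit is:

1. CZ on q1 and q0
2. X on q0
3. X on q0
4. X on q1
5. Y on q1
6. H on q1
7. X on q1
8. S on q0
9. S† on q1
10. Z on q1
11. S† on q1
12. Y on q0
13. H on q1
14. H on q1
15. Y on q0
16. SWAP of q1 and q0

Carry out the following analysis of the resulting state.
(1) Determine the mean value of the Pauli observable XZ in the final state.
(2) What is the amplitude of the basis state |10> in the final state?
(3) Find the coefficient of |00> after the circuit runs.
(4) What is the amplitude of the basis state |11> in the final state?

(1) The expectation value of XZ is 1. Key observation: gates 2-3 undo each other exactly, leaving only the rest of the circuit to track.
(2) The final state's coefficient on |10> equals -sqrt(2)*I/2.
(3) The final state's coefficient on |00> equals -sqrt(2)*I/2.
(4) The amplitude on |11> is 0.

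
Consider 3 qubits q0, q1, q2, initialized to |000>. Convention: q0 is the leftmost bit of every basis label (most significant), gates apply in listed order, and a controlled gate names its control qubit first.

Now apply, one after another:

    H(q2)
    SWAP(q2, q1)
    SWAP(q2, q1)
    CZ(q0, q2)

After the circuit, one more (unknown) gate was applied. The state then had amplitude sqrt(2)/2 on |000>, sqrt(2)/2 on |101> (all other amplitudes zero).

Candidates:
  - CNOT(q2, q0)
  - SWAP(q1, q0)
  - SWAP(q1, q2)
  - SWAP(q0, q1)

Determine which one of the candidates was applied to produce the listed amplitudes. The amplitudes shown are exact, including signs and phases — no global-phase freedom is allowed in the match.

It was CNOT(q2, q0) that produced the state shown. Key observation: the block from step 2 through step 3 cancels to the identity and can be dropped.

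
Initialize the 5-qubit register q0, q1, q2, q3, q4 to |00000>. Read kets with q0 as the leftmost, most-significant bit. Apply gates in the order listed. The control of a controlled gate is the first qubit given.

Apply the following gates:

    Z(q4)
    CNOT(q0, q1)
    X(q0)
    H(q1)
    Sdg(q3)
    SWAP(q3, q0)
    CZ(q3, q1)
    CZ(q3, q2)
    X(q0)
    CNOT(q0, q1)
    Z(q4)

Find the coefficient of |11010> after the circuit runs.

|11010> carries amplitude sqrt(2)/2 in the final state.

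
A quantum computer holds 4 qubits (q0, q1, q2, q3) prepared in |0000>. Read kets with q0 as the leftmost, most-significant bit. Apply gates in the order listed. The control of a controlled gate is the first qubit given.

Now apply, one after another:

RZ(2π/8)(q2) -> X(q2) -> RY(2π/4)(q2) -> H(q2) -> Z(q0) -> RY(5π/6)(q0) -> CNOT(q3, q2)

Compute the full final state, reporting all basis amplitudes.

The resulting statevector has amplitude (-sqrt(2) + sqrt(6))*exp(7*I*pi/8)/4 on |0010>, (sqrt(2) + sqrt(6))*exp(7*I*pi/8)/4 on |1010>, and 0 on every other basis state.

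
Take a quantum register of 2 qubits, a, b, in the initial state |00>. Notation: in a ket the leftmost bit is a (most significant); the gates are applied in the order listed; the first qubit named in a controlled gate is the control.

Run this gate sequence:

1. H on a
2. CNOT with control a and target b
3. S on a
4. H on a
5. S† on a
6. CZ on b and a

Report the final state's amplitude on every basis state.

After the circuit, the state carries amplitude 1/2 on |00>, I/2 on |01>, -I/2 on |10>, 1/2 on |11>.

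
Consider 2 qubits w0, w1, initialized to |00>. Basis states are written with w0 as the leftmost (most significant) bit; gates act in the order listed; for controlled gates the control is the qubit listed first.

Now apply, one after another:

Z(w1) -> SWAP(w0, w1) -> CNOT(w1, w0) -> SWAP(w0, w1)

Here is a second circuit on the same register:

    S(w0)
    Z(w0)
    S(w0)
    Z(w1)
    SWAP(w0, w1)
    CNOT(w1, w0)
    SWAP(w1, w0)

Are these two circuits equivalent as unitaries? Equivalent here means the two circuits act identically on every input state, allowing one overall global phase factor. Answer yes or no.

Yes, they are equivalent — the unitaries differ by at most a global phase.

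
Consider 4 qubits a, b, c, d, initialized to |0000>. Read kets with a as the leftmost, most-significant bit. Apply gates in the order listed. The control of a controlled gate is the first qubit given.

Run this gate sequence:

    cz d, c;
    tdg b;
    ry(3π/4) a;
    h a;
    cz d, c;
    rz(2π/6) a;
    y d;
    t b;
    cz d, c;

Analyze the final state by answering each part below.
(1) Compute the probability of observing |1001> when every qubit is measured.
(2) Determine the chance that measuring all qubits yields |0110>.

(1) Outcome |1001> occurs with probability 1/2 - sqrt(2)/4.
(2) The probability of measuring |0110> is 0.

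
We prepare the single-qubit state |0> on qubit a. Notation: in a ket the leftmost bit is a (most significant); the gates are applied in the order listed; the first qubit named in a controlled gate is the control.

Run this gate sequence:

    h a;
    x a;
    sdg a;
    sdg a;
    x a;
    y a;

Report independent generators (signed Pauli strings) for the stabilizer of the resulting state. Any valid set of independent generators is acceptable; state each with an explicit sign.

One valid set of independent stabilizer generators is +X (any independent generating set of the same group is equally correct).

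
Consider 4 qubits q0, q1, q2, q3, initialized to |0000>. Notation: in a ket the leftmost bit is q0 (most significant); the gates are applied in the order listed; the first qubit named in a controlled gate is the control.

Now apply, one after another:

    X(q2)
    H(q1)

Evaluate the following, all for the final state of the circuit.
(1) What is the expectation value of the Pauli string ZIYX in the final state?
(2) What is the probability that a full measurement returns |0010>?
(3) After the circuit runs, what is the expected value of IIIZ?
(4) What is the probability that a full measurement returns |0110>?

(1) The observable ZIYX averages to 0.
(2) Outcome |0010> occurs with probability 1/2.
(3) In the final state, IIIZ has expectation 1.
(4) Outcome |0110> occurs with probability 1/2.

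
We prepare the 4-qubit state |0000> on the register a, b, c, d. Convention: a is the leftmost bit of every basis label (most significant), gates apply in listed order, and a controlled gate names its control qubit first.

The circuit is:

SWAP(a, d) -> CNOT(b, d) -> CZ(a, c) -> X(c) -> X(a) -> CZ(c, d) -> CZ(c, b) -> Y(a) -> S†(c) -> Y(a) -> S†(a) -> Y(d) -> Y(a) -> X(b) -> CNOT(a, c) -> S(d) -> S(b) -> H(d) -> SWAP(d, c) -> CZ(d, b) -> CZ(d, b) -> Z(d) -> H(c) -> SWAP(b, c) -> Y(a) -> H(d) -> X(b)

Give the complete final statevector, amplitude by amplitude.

After the circuit, the state carries amplitude -sqrt(2)*I/2 on |1010>, sqrt(2)*I/2 on |1011>, and 0 on every other basis state.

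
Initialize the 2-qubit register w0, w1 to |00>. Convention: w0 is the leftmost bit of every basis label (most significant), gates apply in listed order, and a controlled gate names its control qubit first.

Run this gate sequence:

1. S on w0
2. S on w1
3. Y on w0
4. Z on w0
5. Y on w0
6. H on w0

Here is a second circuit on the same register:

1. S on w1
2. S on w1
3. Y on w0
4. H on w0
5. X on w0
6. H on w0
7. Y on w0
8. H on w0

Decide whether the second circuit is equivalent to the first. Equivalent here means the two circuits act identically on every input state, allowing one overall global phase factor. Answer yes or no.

No — the two circuits implement different unitaries, even allowing a global phase.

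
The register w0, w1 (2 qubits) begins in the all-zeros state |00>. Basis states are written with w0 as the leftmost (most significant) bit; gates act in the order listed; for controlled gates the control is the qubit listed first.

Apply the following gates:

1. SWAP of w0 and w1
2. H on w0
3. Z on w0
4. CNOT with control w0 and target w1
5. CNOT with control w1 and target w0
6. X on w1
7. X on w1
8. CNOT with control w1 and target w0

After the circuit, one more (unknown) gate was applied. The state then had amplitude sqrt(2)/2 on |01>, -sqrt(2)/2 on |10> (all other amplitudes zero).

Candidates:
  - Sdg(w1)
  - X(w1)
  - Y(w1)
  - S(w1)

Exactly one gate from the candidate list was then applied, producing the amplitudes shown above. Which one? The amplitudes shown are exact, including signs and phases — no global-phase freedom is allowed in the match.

The unique candidate consistent with the amplitudes is X(w1). Key observation: steps 5-8 multiply out to the identity, so the circuit reduces to the remaining gates.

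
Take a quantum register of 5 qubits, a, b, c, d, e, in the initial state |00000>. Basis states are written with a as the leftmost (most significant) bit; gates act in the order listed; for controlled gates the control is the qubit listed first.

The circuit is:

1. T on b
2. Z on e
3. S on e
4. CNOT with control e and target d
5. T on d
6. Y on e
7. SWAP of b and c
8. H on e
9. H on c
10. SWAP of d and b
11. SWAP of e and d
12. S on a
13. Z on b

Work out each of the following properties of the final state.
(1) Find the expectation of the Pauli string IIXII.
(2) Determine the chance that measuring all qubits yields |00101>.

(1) In the final state, IIXII has expectation 1.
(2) A full measurement returns |00101> with probability 0.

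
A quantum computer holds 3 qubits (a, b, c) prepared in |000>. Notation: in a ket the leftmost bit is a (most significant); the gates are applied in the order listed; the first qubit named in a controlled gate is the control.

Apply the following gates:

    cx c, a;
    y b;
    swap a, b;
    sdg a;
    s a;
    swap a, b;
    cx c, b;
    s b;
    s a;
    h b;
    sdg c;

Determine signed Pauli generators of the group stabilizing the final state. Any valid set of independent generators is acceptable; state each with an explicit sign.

The final state is stabilized by the group generated by -IXI, +ZII, +IIZ; other independent generating sets are equally valid. Key observation: the block from step 3 through step 6 cancels to the identity and can be dropped.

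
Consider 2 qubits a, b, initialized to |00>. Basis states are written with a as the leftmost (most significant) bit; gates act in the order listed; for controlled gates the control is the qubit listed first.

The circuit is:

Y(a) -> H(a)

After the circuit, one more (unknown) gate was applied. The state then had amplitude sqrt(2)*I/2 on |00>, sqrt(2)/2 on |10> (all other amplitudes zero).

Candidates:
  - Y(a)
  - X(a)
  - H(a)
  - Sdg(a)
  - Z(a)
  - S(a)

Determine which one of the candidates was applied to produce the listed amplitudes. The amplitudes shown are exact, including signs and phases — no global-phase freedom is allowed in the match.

The unique candidate consistent with the amplitudes is S(a).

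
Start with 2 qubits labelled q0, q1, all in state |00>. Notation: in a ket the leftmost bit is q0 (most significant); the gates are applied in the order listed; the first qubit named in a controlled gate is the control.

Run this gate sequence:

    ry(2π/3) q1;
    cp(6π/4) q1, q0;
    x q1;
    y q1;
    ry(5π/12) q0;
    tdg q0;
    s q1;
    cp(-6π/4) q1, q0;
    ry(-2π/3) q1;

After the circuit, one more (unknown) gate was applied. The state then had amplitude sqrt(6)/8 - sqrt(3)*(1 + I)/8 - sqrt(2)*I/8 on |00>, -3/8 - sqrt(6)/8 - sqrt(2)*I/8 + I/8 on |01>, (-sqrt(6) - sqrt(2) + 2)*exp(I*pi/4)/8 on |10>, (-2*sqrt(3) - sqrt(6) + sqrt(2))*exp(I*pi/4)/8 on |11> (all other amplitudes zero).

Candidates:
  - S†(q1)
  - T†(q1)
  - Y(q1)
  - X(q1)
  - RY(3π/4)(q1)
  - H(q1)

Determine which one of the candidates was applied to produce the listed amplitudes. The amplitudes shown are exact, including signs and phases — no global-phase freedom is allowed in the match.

It was RY(3π/4)(q1) that produced the state shown.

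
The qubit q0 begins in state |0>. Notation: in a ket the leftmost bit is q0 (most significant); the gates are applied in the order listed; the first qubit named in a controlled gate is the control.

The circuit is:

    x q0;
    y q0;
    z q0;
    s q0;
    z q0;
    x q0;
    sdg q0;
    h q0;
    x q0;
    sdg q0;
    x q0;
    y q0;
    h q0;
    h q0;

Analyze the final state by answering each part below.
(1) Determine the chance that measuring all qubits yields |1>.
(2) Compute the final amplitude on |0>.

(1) A full measurement returns |1> with probability 1/2.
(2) |0> carries amplitude -sqrt(2)*I/2 in the final state.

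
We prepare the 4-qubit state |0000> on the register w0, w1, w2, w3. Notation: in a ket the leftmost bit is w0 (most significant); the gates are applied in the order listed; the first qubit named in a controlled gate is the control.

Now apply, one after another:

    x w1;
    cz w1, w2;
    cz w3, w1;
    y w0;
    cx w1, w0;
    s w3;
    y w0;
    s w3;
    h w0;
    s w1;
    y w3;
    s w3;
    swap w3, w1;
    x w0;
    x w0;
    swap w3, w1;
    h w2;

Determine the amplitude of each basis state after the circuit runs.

After the circuit, the state carries amplitude I/2 on |0101>, I/2 on |0111>, -I/2 on |1101>, -I/2 on |1111>, and 0 on every other basis state. Key observation: gates 13-16 undo each other exactly, leaving only the rest of the circuit to track.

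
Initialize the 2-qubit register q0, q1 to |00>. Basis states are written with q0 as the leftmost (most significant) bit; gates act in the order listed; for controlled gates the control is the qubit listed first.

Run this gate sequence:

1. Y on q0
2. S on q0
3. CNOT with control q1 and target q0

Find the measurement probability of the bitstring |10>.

The probability of measuring |10> is 1.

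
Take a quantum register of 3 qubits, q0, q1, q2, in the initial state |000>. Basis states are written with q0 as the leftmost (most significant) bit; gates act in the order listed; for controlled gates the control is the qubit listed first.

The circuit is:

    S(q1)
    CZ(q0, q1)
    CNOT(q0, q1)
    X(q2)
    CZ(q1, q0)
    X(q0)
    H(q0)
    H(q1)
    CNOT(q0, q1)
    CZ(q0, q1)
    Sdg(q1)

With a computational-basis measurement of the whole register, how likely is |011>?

The probability of measuring |011> is 1/4.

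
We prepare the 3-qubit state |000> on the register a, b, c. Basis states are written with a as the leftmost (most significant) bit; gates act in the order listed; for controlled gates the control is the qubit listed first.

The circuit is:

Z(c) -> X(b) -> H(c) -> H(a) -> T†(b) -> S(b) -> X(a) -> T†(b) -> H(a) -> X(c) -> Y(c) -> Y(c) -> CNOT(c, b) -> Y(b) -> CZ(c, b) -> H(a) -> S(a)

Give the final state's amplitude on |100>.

The final state's coefficient on |100> equals 1/2.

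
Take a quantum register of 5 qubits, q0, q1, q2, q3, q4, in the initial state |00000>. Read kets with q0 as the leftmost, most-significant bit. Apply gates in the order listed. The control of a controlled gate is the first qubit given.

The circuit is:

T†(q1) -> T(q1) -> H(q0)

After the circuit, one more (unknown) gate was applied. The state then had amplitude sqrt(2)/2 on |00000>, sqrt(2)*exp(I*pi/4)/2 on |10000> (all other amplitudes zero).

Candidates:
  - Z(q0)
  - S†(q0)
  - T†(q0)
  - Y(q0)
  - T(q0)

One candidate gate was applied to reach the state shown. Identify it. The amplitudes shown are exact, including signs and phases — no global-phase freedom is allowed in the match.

It was T(q0) that produced the state shown.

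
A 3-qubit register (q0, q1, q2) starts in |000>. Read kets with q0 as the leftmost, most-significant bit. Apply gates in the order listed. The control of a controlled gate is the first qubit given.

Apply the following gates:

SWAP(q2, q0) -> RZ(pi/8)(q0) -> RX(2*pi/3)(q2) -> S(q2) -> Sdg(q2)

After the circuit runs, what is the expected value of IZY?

The observable IZY averages to -sqrt(3)/2.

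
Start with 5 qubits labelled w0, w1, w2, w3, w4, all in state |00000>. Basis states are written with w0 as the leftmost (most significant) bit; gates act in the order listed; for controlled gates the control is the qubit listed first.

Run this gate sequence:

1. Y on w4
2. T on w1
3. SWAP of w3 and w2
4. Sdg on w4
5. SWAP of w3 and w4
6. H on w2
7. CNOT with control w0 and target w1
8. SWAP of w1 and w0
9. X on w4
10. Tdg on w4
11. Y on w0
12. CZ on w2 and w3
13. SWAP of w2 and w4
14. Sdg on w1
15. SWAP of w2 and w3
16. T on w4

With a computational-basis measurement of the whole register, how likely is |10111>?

Outcome |10111> occurs with probability 1/2.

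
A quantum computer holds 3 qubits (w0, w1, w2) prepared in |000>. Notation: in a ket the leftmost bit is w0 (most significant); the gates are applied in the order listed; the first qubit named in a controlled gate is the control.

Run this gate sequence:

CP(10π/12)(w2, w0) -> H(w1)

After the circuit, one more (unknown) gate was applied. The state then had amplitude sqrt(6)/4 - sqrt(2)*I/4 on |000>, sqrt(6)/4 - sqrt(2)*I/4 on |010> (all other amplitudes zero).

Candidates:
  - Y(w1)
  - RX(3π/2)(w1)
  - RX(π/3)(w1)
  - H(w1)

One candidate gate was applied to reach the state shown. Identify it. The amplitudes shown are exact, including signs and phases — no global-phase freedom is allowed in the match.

It was RX(π/3)(w1) that produced the state shown.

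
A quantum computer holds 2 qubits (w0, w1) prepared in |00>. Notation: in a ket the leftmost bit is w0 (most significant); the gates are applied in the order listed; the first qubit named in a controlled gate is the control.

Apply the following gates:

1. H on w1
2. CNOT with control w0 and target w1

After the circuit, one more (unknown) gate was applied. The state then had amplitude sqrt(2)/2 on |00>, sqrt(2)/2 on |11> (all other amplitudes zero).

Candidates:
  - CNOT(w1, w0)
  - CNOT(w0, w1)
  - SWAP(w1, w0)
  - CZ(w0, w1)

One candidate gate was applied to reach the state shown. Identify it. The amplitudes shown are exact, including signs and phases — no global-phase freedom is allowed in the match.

It was CNOT(w1, w0) that produced the state shown.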